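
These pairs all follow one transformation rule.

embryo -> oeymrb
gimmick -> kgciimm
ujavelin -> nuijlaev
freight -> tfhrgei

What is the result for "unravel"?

What's happening: take characters alternately from the front and the back (1st, last, 2nd, 2nd-last, ...), then swap each adjacent pair of characters (1↔2, 3↔4, ...).
On "unravel": the first step gives "ulnerva", and the second then gives "luenvra".

luenvra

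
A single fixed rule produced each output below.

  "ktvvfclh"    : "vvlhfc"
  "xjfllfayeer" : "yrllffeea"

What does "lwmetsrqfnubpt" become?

uttsrqpnmfeb

What's happening: delete the first 2 characters, then sort the characters into reverse alphabetical order.
"lwmetsrqfnubpt" → "uttsrqpnmfeb".
(Check on "ktvvfclh": → "vvfclh" → "vvlhfc" ✓)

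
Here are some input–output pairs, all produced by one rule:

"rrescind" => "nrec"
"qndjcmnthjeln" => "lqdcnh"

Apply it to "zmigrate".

The transformation: move the last 3 characters to the front (rotate right by 3), then keep every other character starting from the second (positions 2nd, 4th, 6th, ...).
On "zmigrate": the first step gives "atezmigr", and the second then gives "tzir".

tzir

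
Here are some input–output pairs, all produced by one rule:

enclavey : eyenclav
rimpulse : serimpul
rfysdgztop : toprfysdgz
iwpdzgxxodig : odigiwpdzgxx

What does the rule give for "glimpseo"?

eoglimps

What's happening: move the first 2 characters to the end (rotate left by 2), then swap the front and back halves of the string.
Applying that to "glimpseo" gives "eoglimps".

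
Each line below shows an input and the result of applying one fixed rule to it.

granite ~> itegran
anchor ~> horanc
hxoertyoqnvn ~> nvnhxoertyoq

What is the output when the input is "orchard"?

Rule — move the last 3 characters to the front (rotate right by 3).
For "orchard" the result is "ardorch".

ardorch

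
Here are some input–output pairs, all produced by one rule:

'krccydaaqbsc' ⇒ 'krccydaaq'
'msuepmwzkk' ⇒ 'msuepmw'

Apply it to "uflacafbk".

The transformation: delete the last 3 characters.
Doing the same to "uflacafbk": "uflaca".

uflaca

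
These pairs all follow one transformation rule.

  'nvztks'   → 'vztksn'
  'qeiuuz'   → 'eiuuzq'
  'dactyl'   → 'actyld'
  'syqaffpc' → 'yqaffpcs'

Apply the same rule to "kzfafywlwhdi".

Each output is the input with this applied: move the first character to the end.
So "kzfafywlwhdi" becomes "zfafywlwhdik".

zfafywlwhdik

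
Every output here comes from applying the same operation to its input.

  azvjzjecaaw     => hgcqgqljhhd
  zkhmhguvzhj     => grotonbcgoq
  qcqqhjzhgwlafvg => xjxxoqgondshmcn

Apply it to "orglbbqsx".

vynsiixze

What's happening: shift every letter 7 places forward in the alphabet (wrapping around).
Applying that to "orglbbqsx" gives "vynsiixze".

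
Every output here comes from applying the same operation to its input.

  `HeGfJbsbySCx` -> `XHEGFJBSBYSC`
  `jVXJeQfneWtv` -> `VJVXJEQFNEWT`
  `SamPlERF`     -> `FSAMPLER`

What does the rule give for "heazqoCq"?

The pattern: move the last character to the front, then convert every letter to uppercase.
Applying both steps to "heazqoCq": "qheazqoC", then "QHEAZQOC".

QHEAZQOC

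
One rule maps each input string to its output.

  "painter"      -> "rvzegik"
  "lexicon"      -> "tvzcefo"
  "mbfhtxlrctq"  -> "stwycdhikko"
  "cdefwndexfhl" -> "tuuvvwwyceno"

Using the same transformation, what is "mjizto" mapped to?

zadfkq

Rule — sort the characters into alphabetical order, then shift every letter 9 places backward in the alphabet (wrapping around).
"mjizto" → "ijmotz" → "zadfkq".
(Check on "cdefwndexfhl": → "cddeeffhlnwx" → "tuuvvwwyceno" ✓)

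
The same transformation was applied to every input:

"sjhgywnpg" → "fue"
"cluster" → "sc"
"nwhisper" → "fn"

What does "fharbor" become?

ym

Rule — keep one character in every 3, starting at position 3 (positions 3rd, 6th, 9th, ...), then shift every letter 2 places backward in the alphabet (wrapping around).
For "fharbor", step one produces "ao"; step two turns that into "ym".
(Check on "sjhgywnpg": → "hwg" → "fue" ✓)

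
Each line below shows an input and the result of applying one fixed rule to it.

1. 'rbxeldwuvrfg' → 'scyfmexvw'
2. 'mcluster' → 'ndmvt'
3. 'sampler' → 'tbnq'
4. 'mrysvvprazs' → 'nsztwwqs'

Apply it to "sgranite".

thsbo

The transformation: delete the last 3 characters, then shift every letter 1 place forward in the alphabet (wrapping around).
Applying both steps to "sgranite": "sgran", then "thsbo".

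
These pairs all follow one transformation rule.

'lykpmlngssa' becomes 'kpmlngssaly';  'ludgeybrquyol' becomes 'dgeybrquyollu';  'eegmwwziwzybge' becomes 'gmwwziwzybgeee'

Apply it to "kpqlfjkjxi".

qlfjkjxikp

Rule — move the first 2 characters to the end (rotate left by 2).
Doing the same to "kpqlfjkjxi": "qlfjkjxikp".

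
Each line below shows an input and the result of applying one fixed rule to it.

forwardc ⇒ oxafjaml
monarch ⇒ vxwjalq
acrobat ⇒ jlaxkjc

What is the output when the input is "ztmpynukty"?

The transformation: shift every letter 9 places forward in the alphabet (wrapping around).
On "ztmpynukty" that produces "icvyhwdtch".

icvyhwdtch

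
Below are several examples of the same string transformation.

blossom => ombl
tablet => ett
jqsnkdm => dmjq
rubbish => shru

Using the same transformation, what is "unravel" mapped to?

elun

Rule — move the last 2 characters to the front (rotate right by 2), then delete the last 3 characters.
"unravel" → "elunrav" → "elun".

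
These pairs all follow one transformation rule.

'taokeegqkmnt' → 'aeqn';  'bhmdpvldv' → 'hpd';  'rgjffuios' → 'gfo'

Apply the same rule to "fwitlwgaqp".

wla

The transformation: keep one character in every 3, starting at position 2 (positions 2nd, 5th, 8th, ...).
Applying that to "fwitlwgaqp" gives "wla".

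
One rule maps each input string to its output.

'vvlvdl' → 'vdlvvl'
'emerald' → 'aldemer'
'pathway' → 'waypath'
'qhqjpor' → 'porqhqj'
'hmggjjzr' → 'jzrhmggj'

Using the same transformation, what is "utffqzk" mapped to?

qzkutff

Rule — move the last 3 characters to the front (rotate right by 3).
"utffqzk" → "qzkutff".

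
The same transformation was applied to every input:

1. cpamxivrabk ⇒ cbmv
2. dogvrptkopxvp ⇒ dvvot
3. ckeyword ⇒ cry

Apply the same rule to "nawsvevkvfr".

nfsv

The transformation: take characters alternately from the front and the back (1st, last, 2nd, 2nd-last, ...), then keep one character in every 3, starting at position 1 (positions 1st, 4th, 7th, ...).
Working it through for "nawsvevkvfr": intermediate "nrafwvskvve", final "nfsv".
(Check on "cpamxivrabk": → "ckpbaamrxvi" → "cbmv" ✓)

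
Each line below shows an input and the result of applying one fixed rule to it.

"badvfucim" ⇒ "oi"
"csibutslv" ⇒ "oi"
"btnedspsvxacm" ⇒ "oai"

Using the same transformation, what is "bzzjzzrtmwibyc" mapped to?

Rule — shift every letter 13 places forward in the alphabet (wrapping around) — i.e. ROT13, then keep only the vowels.
On "bzzjzzrtmwibyc": the first step gives "ommwmmegzjvolp", and the second then gives "oeo".
(Check on "csibutslv": → "pfvohgfyi" → "oi" ✓)

oeo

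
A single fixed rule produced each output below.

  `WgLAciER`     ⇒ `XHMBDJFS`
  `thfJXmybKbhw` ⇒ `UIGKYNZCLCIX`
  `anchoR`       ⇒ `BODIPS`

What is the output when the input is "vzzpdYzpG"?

WAAQEZAQH

Rule — shift every letter 1 place forward in the alphabet (wrapping around), then convert every letter to uppercase.
For "vzzpdYzpG", step one produces "waaqeZaqH"; step two turns that into "WAAQEZAQH".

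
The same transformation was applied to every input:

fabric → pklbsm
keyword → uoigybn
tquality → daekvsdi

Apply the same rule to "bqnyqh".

Each output is the input with this applied: shift every letter 10 places forward in the alphabet (wrapping around).
On "bqnyqh" that produces "laxiar".

laxiar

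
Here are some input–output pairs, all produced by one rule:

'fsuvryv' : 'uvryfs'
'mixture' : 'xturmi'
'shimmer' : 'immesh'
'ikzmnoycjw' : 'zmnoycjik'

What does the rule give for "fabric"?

The transformation: delete the last character, then move the first 2 characters to the end (rotate left by 2).
Starting from "fabric": after the first operation, "fabri"; after the second, "brifa".

brifa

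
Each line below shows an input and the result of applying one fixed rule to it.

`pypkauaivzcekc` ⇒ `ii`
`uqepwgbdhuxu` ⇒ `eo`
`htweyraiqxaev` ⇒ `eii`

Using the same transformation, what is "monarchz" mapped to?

ui

Looking at the pairs, the operation is to shift every letter 8 places forward in the alphabet (wrapping around), then keep only the vowels.
On "monarchz": the first step gives "uwvizkph", and the second then gives "ui".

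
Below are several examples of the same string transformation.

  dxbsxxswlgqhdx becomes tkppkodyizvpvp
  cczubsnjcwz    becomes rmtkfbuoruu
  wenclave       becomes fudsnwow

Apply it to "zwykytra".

The transformation: shift every letter 8 places backward in the alphabet (wrapping around), then move the first 2 characters to the end (rotate left by 2).
Working it through for "zwykytra": intermediate "roqcqljs", final "qcqljsro".

qcqljsro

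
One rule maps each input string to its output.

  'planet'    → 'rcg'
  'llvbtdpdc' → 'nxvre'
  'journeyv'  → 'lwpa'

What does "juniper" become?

What's happening: shift every letter 2 places forward in the alphabet (wrapping around), then keep every other character starting from the first (positions 1st, 3rd, 5th, ...).
On "juniper": the first step gives "lwpkrgt", and the second then gives "lprt".

lprt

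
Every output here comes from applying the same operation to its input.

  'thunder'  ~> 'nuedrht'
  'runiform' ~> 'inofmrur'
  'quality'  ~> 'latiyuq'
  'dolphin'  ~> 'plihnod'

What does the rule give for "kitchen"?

The transformation: swap each adjacent pair of characters (1↔2, 3↔4, ...), then move the first 2 characters to the end (rotate left by 2).
"kitchen" → "ikctehn" → "ctehnik".

ctehnik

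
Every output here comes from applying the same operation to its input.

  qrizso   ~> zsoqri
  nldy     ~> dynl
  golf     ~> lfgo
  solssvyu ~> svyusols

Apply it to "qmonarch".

The pattern: swap the front and back halves of the string.
"qmonarch" → "archqmon".

archqmon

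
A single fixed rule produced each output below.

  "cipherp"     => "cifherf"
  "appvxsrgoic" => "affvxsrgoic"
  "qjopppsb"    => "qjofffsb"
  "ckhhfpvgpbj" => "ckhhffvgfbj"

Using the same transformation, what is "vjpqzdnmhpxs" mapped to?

Rule — replace every "p" with "f".
"vjpqzdnmhpxs" → "vjfqzdnmhfxs".

vjfqzdnmhfxs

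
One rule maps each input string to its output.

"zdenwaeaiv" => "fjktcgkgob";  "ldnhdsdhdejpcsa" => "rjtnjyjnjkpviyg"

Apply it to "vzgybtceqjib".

Each output is the input with this applied: shift every letter 6 places forward in the alphabet (wrapping around).
"vzgybtceqjib" → "bfmehzikwpoh".

bfmehzikwpoh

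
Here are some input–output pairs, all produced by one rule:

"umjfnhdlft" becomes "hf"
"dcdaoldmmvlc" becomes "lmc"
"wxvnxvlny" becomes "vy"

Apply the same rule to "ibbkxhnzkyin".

Looking at the pairs, the operation is to keep one character in every 3, starting at position 3 (positions 3rd, 6th, 9th, ...), then delete the first character.
On "ibbkxhnzkyin": the first step gives "bhkn", and the second then gives "hkn".

hkn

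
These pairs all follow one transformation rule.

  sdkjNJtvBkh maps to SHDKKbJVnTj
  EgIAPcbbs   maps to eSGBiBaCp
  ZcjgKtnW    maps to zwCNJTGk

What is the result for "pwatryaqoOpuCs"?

Each output is the input with this applied: take characters alternately from the front and the back (1st, last, 2nd, 2nd-last, ...), then flip the case of every letter.
For "pwatryaqoOpuCs", step one produces "pswCautprOyoaq"; step two turns that into "PSWcAUTPRoYOAQ".
(Check on "ZcjgKtnW": → "ZWcnjtgK" → "zwCNJTGk" ✓)

PSWcAUTPRoYOAQ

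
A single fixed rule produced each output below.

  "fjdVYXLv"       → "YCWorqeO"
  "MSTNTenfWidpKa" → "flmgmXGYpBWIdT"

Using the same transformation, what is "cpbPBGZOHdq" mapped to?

The rule is to shift every letter 7 places backward in the alphabet (wrapping around), then flip the case of every letter.
Working it through for "cpbPBGZOHdq": intermediate "viuIUZSHAwj", final "VIUiuzshaWJ".

VIUiuzshaWJ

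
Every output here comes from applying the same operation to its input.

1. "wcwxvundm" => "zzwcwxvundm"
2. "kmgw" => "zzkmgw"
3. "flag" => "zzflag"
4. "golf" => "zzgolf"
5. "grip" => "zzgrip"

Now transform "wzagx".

zzwzagx

Looking at the pairs, the operation is to prepend "zz".
Doing the same to "wzagx": "zzwzagx".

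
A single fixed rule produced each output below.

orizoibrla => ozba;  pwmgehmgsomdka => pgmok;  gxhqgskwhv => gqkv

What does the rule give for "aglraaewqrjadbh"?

In each case the input is transformed by: keep one character in every 3, starting at position 1 (positions 1st, 4th, 7th, ...).
So "aglraaewqrjadbh" becomes "arerd".

arerd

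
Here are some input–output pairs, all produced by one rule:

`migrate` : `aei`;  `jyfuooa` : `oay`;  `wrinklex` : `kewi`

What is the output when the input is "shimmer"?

mrh

Rule — move the first 3 characters to the end (rotate left by 3), then keep every other character starting from the second (positions 2nd, 4th, 6th, ...).
On "shimmer" that produces "mrh".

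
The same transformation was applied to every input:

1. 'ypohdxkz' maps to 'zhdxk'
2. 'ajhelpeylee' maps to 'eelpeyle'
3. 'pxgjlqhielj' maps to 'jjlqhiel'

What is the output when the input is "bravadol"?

What's happening: delete the first 3 characters, then move the last character to the front.
On "bravadol": the first step gives "vadol", and the second then gives "lvado".

lvado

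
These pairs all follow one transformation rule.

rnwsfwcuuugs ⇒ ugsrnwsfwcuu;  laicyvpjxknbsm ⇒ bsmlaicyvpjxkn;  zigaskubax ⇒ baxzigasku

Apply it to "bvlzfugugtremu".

Rule — move the last 3 characters to the front (rotate right by 3).
For "bvlzfugugtremu" the result is "emubvlzfugugtr".

emubvlzfugugtr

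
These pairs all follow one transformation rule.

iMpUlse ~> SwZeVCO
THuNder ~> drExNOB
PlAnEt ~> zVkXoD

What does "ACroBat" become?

The rule is to shift every letter 10 places forward in the alphabet (wrapping around), then flip the case of every letter.
For "ACroBat", step one produces "KMbyLkd"; step two turns that into "kmBYlKD".

kmBYlKD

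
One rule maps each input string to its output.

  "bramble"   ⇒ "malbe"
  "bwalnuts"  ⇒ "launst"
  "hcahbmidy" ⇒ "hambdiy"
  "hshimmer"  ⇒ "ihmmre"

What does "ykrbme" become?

Looking at the pairs, the operation is to delete the first 2 characters, then swap each adjacent pair of characters (1↔2, 3↔4, ...).
"ykrbme" → "rbme" → "brem".

brem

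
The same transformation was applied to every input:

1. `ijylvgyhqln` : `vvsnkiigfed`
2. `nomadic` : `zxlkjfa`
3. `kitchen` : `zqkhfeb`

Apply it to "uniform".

rolkjfc

The pattern: shift every letter 3 places backward in the alphabet (wrapping around), then sort the characters into reverse alphabetical order.
For "uniform", step one produces "rkfcloj"; step two turns that into "rolkjfc".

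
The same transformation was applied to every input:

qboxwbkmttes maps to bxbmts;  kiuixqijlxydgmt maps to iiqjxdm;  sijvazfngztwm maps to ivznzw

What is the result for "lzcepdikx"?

In each case the input is transformed by: keep every other character starting from the second (positions 2nd, 4th, 6th, ...).
So "lzcepdikx" becomes "zedk".

zedk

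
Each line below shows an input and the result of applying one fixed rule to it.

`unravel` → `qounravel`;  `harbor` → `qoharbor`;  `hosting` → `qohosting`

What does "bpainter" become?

The pattern: prepend "qo".
Applying that to "bpainter" gives "qobpainter".

qobpainter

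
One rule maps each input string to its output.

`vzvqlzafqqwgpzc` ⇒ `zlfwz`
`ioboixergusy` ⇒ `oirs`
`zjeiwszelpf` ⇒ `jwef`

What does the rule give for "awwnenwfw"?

In each case the input is transformed by: keep one character in every 3, starting at position 2 (positions 2nd, 5th, 8th, ...).
"awwnenwfw" → "wef".

wef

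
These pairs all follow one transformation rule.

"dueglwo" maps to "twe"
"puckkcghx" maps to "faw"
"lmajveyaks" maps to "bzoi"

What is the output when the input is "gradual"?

wtb

The transformation: keep one character in every 3, starting at position 1 (positions 1st, 4th, 7th, ...), then shift every letter 10 places backward in the alphabet (wrapping around).
Applying both steps to "gradual": "gdl", then "wtb".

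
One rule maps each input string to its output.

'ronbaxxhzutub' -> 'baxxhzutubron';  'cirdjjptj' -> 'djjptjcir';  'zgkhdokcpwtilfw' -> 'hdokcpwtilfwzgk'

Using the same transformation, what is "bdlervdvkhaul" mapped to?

The rule is to move the first 3 characters to the end (rotate left by 3).
"bdlervdvkhaul" → "ervdvkhaulbdl".

ervdvkhaulbdl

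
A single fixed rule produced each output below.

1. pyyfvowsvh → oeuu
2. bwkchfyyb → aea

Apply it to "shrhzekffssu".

Each output is the input with this applied: shift every letter 1 place backward in the alphabet (wrapping around), then keep only the vowels.
Doing the same to "shrhzekffssu": "ee".
(Check on "bwkchfyyb": → "avjbgexxa" → "aea" ✓)

ee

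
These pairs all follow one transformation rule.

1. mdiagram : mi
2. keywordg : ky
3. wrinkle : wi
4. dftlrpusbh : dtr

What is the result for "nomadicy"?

The rule is to keep every other character starting from the first (positions 1st, 3rd, 5th, ...), then delete the last 2 characters.
"nomadicy" → "nmdc" → "nm".
(Check on "dftlrpusbh": → "dtrub" → "dtr" ✓)

nm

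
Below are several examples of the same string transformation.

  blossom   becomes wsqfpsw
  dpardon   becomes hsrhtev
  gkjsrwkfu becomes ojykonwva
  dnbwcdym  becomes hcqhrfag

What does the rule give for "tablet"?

Each output is the input with this applied: shift every letter 4 places forward in the alphabet (wrapping around), then move the last 3 characters to the front (rotate right by 3).
Starting from "tablet": after the first operation, "xefpix"; after the second, "pixxef".

pixxef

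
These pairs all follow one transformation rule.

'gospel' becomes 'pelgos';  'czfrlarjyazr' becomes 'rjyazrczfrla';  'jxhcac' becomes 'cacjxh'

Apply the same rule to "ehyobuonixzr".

onixzrehyobu

The transformation: swap the front and back halves of the string.
Applying that to "ehyobuonixzr" gives "onixzrehyobu".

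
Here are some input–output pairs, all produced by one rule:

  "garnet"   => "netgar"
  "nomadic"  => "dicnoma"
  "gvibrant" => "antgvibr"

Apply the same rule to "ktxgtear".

earktxgt

Each output is the input with this applied: move the last 3 characters to the front (rotate right by 3).
Doing the same to "ktxgtear": "earktxgt".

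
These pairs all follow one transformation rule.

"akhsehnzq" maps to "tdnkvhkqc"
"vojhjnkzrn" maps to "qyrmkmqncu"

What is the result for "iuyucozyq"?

What's happening: move the last character to the front, then shift every letter 3 places forward in the alphabet (wrapping around).
"iuyucozyq" → "qiuyucozy" → "tlxbxfrcb".

tlxbxfrcb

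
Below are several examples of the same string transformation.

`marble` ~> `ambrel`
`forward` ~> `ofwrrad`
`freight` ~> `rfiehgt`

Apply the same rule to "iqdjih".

The transformation: swap each adjacent pair of characters (1↔2, 3↔4, ...).
"iqdjih" → "qijdhi".

qijdhi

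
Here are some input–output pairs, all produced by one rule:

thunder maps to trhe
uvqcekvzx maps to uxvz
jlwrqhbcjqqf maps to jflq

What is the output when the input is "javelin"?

jnai

What's happening: take characters alternately from the front and the back (1st, last, 2nd, 2nd-last, ...), then keep only the first 4 characters.
"javelin" → "jnaivle" → "jnai".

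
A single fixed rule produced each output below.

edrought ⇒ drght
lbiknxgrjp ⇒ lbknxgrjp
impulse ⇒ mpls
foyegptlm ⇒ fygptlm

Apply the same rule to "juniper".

Rule — remove every vowel.
"juniper" → "jnpr".

jnpr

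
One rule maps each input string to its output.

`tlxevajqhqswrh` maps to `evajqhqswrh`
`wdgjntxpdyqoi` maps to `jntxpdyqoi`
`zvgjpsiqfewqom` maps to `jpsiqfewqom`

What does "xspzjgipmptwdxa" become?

Looking at the pairs, the operation is to delete the first 3 characters.
Applying that to "xspzjgipmptwdxa" gives "zjgipmptwdxa".

zjgipmptwdxa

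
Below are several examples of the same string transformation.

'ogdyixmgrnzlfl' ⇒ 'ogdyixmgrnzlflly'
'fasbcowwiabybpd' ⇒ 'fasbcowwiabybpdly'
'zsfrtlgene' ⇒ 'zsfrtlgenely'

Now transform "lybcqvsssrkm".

What's happening: append "ly".
Doing the same to "lybcqvsssrkm": "lybcqvsssrkmly".

lybcqvsssrkmly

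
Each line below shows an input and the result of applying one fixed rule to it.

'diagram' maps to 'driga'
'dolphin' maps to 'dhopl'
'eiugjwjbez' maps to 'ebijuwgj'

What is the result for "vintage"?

vaitn

Each output is the input with this applied: delete the last 2 characters, then take characters alternately from the front and the back (1st, last, 2nd, 2nd-last, ...).
Working it through for "vintage": intermediate "vinta", final "vaitn".
(Check on "dolphin": → "dolph" → "dhopl" ✓)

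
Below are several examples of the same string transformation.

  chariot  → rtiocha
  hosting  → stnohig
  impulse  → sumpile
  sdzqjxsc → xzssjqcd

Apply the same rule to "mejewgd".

The pattern: sort the characters into reverse alphabetical order, then swap each adjacent pair of characters (1↔2, 3↔4, ...).
"mejewgd" → "wmjgeed" → "mwgjeed".

mwgjeed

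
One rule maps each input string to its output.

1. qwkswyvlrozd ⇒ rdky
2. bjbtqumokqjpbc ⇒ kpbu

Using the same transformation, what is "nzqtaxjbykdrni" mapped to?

yrqx

The pattern: keep one character in every 3, starting at position 3 (positions 3rd, 6th, 9th, ...), then swap the front and back halves of the string.
On "nzqtaxjbykdrni" that produces "yrqx".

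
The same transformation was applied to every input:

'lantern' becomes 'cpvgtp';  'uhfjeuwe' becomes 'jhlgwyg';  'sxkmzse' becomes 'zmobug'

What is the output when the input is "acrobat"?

In each case the input is transformed by: delete the first character, then shift every letter 2 places forward in the alphabet (wrapping around).
Applying both steps to "acrobat": "crobat", then "etqdcv".

etqdcv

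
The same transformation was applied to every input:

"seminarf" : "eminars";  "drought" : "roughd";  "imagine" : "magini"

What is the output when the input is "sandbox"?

andbos

In each case the input is transformed by: swap the first and last characters, then delete the first character.
For "sandbox", step one produces "xandbos"; step two turns that into "andbos".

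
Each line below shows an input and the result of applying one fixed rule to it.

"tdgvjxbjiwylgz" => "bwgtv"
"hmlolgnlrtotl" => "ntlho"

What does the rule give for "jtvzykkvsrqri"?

In each case the input is transformed by: keep one character in every 3, starting at position 1 (positions 1st, 4th, 7th, ...), then move the last 3 characters to the front (rotate right by 3).
For "jtvzykkvsrqri", step one produces "jzkri"; step two turns that into "krijz".
(Check on "tdgvjxbjiwylgz": → "tvbwg" → "bwgtv" ✓)

krijz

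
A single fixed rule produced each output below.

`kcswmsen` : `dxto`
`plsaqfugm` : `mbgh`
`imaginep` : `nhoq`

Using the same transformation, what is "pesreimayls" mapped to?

fsjbm

The transformation: shift every letter 1 place forward in the alphabet (wrapping around), then keep every other character starting from the second (positions 2nd, 4th, 6th, ...).
Working it through for "pesreimayls": intermediate "qftsfjnbzmt", final "fsjbm".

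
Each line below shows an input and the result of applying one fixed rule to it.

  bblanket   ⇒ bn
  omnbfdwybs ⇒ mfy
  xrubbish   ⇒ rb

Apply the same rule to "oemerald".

er

The rule is to delete the last character, then keep one character in every 3, starting at position 2 (positions 2nd, 5th, 8th, ...).
So "oemerald" becomes "er".
(Check on "omnbfdwybs": → "omnbfdwyb" → "mfy" ✓)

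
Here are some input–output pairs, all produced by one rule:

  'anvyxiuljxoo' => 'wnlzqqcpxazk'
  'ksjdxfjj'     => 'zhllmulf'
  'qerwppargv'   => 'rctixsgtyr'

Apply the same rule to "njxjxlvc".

The pattern: shift every letter 2 places forward in the alphabet (wrapping around), then swap the front and back halves of the string.
For "njxjxlvc" the result is "znxeplzl".

znxeplzl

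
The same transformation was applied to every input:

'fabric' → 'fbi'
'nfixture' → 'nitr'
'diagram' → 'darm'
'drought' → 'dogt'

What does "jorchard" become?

The rule is to keep every other character starting from the first (positions 1st, 3rd, 5th, ...).
On "jorchard" that produces "jrhr".

jrhr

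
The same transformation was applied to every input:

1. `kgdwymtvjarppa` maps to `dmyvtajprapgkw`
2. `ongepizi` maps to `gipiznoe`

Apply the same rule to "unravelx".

The transformation: swap each adjacent pair of characters (1↔2, 3↔4, ...), then move the first 3 characters to the end (rotate left by 3).
"unravelx" → "revxlnua".

revxlnua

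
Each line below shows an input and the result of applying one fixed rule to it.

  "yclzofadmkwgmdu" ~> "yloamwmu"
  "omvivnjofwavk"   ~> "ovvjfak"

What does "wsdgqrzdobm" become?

wdqzom

Each output is the input with this applied: keep every other character starting from the first (positions 1st, 3rd, 5th, ...).
Doing the same to "wsdgqrzdobm": "wdqzom".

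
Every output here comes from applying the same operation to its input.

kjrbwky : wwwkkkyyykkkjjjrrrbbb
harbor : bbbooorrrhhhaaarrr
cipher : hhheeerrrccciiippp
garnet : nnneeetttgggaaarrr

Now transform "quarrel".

Each output is the input with this applied: move the last 3 characters to the front (rotate right by 3), then repeat every character 3 times.
For "quarrel", step one produces "relquar"; step two turns that into "rrreeelllqqquuuaaarrr".

rrreeelllqqquuuaaarrr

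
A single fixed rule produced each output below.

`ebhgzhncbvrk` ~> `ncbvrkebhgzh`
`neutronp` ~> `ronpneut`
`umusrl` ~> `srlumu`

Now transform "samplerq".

lerqsamp

The transformation: swap the front and back halves of the string.
"samplerq" → "lerqsamp".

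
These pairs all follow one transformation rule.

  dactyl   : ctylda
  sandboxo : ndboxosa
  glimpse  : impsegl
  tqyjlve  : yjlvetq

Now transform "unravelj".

In each case the input is transformed by: move the first 2 characters to the end (rotate left by 2).
Applying that to "unravelj" gives "raveljun".

raveljun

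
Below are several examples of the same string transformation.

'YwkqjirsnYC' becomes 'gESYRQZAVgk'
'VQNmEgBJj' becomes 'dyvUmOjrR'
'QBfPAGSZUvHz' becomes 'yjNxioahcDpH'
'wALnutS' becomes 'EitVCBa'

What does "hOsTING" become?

PwAbqvo

Each output is the input with this applied: shift every letter 8 places forward in the alphabet (wrapping around), then flip the case of every letter.
Working it through for "hOsTING": intermediate "pWaBQVO", final "PwAbqvo".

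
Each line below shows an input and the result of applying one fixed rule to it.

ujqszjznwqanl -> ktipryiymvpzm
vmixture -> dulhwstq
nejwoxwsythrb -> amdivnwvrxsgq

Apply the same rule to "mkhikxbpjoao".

nljghjwaoinz

Each output is the input with this applied: shift every letter 1 place backward in the alphabet (wrapping around), then move the last character to the front.
Working it through for "mkhikxbpjoao": intermediate "ljghjwaoinzn", final "nljghjwaoinz".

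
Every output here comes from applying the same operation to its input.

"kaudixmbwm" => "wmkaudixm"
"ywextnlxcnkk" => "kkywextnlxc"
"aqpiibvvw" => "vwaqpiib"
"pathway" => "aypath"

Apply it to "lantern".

In each case the input is transformed by: move the last 2 characters to the front (rotate right by 2), then delete the last character.
Starting from "lantern": after the first operation, "rnlante"; after the second, "rnlant".

rnlant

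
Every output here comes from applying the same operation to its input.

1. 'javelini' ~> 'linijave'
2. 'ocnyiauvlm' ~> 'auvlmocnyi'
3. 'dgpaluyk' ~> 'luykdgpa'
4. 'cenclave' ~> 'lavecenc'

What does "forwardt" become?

ardtforw

Looking at the pairs, the operation is to swap the front and back halves of the string.
For "forwardt" the result is "ardtforw".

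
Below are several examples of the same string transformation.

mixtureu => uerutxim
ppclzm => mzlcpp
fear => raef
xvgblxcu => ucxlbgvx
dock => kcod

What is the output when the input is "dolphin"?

Looking at the pairs, the operation is to reverse the string.
On "dolphin" that produces "nihplod".

nihplod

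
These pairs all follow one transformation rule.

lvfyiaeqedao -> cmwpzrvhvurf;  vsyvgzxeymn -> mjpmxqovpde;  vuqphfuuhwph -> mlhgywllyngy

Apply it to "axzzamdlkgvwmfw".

roqqrducbxmndwn

Each output is the input with this applied: shift every letter 9 places backward in the alphabet (wrapping around).
On "axzzamdlkgvwmfw" that produces "roqqrducbxmndwn".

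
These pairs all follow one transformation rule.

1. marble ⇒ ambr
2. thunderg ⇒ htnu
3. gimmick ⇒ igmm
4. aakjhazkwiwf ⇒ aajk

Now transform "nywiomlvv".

Looking at the pairs, the operation is to swap each adjacent pair of characters (1↔2, 3↔4, ...), then keep only the first 4 characters.
"nywiomlvv" → "yniwmovlv" → "yniw".

yniw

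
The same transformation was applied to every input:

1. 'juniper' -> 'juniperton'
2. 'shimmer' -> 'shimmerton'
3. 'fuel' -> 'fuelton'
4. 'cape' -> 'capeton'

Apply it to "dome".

What's happening: append "ton".
For "dome" the result is "dometon".

dometon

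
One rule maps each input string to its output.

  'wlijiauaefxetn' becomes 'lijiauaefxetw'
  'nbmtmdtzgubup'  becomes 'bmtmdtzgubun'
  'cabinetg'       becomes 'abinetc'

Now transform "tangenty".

angentt

Rule — delete the last character, then move the first character to the end.
Applying that to "tangenty" gives "angentt".
(Check on "wlijiauaefxetn": → "wlijiauaefxet" → "lijiauaefxetw" ✓)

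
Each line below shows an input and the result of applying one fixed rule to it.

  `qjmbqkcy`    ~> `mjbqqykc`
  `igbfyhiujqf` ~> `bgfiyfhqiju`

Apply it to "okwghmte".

wkgohemt

The transformation: move the first 2 characters to the end (rotate left by 2), then take characters alternately from the front and the back (1st, last, 2nd, 2nd-last, ...).
Applying both steps to "okwghmte": "wghmteok", then "wkgohemt".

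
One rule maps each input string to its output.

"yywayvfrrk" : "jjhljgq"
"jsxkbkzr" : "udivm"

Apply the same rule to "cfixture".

The rule is to delete the last 3 characters, then shift every letter 11 places forward in the alphabet (wrapping around).
Starting from "cfixture": after the first operation, "cfixt"; after the second, "nqtie".
(Check on "yywayvfrrk": → "yywayvf" → "jjhljgq" ✓)

nqtie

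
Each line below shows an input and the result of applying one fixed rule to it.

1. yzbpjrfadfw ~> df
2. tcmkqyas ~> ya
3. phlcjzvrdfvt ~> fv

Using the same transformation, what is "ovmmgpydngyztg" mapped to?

The transformation: delete the last character, then keep only the last 2 characters.
For "ovmmgpydngyztg", step one produces "ovmmgpydngyzt"; step two turns that into "zt".

zt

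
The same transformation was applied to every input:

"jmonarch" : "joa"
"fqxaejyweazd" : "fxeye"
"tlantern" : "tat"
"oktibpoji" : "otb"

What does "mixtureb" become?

What's happening: delete the last 3 characters, then keep every other character starting from the first (positions 1st, 3rd, 5th, ...).
"mixtureb" → "mxu".

mxu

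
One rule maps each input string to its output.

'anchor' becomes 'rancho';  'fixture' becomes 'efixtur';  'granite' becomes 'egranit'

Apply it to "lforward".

dlforwar

The pattern: move the last character to the front.
So "lforward" becomes "dlforwar".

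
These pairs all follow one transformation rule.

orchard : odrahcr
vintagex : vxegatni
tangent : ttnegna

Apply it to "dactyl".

In each case the input is transformed by: move the first character to the end, then reverse the string.
Starting from "dactyl": after the first operation, "actyld"; after the second, "dlytca".

dlytca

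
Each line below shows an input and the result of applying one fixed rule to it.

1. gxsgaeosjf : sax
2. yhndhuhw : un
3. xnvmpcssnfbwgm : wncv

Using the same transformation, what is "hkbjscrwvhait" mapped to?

awsk

The transformation: reverse the string, then keep one character in every 3, starting at position 3 (positions 3rd, 6th, 9th, ...).
Working it through for "hkbjscrwvhait": intermediate "tiahvwrcsjbkh", final "awsk".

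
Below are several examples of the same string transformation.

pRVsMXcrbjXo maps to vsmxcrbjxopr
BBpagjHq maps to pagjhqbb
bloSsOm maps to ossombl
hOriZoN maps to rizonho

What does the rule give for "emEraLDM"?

What's happening: move the first 2 characters to the end (rotate left by 2), then convert every letter to lowercase.
Doing the same to "emEraLDM": "eraldmem".

eraldmem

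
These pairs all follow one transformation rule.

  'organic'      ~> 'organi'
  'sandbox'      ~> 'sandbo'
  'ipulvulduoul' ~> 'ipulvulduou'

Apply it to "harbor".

The rule is to delete the last character.
For "harbor" the result is "harbo".

harbo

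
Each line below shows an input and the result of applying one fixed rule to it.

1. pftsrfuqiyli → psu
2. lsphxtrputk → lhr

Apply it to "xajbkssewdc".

xbs

Rule — delete the last 3 characters, then keep one character in every 3, starting at position 1 (positions 1st, 4th, 7th, ...).
On "xajbkssewdc" that produces "xbs".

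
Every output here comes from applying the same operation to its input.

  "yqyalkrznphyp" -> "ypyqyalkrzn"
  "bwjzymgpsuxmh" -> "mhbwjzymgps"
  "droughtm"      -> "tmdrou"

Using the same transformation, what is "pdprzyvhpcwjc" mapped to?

jcpdprzyvhp

The transformation: move the last 2 characters to the front (rotate right by 2), then delete the last 2 characters.
Starting from "pdprzyvhpcwjc": after the first operation, "jcpdprzyvhpcw"; after the second, "jcpdprzyvhp".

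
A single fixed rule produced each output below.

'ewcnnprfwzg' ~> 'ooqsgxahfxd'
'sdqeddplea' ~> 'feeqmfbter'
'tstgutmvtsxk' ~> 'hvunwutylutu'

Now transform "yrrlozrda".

Each output is the input with this applied: shift every letter 1 place forward in the alphabet (wrapping around), then move the first 3 characters to the end (rotate left by 3).
Working it through for "yrrlozrda": intermediate "zssmpaseb", final "mpasebzss".

mpasebzss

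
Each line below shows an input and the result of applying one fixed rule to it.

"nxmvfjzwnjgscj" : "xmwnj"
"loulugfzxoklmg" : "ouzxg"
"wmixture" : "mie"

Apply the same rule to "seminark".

The pattern: swap each adjacent pair of characters (1↔2, 3↔4, ...), then keep one character in every 3, starting at position 1 (positions 1st, 4th, 7th, ...).
For "seminark", step one produces "esimankr"; step two turns that into "emk".

emk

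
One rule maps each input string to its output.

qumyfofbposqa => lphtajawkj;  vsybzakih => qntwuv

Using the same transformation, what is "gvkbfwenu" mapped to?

bqfwar

The rule is to shift every letter 5 places backward in the alphabet (wrapping around), then delete the last 3 characters.
"gvkbfwenu" → "bqfwarzip" → "bqfwar".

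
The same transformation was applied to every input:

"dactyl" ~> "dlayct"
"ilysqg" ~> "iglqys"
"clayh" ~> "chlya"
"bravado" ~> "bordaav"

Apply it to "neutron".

nneourt

The transformation: take characters alternately from the front and the back (1st, last, 2nd, 2nd-last, ...).
So "neutron" becomes "nneourt".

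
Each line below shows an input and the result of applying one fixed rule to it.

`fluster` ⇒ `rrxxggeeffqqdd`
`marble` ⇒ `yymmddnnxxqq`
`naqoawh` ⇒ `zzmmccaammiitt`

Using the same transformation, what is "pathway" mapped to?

bbmmffttiimmkk

Each output is the input with this applied: shift every letter 12 places forward in the alphabet (wrapping around), then double every character.
"pathway" → "bmftimk" → "bbmmffttiimmkk".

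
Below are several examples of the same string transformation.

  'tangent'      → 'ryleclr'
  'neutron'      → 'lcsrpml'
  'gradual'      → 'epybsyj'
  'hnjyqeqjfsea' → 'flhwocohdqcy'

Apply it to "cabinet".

Rule — shift every letter 2 places backward in the alphabet (wrapping around).
So "cabinet" becomes "ayzglcr".

ayzglcr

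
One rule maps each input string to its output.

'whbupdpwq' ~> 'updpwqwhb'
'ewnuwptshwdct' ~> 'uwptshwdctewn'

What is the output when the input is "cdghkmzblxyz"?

Each output is the input with this applied: move the first 3 characters to the end (rotate left by 3).
Doing the same to "cdghkmzblxyz": "hkmzblxyzcdg".

hkmzblxyzcdg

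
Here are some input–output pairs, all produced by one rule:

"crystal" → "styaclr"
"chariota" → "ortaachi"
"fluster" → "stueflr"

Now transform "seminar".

The rule is to sort the characters into alphabetical order, then move the last 3 characters to the front (rotate right by 3).
Starting from "seminar": after the first operation, "aeimnrs"; after the second, "nrsaeim".

nrsaeim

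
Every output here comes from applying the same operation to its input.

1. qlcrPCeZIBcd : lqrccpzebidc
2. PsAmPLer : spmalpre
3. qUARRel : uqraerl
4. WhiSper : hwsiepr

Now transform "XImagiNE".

ixamigen

What's happening: swap each adjacent pair of characters (1↔2, 3↔4, ...), then convert every letter to lowercase.
On "XImagiNE": the first step gives "IXamigEN", and the second then gives "ixamigen".
(Check on "qlcrPCeZIBcd": → "lqrcCPZeBIdc" → "lqrccpzebidc" ✓)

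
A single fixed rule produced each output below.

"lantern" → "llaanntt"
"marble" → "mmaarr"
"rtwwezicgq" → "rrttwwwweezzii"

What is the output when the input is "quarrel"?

The pattern: delete the last 3 characters, then double every character.
Starting from "quarrel": after the first operation, "quar"; after the second, "qquuaarr".

qquuaarr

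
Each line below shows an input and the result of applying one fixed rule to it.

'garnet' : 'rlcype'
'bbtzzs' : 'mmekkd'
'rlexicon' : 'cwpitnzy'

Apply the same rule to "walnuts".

Looking at the pairs, the operation is to shift every letter 11 places forward in the alphabet (wrapping around).
So "walnuts" becomes "hlwyfed".

hlwyfed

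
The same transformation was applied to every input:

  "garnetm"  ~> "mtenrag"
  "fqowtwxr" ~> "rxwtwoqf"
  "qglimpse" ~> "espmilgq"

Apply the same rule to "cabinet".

tenibac

Rule — reverse the string.
Applying that to "cabinet" gives "tenibac".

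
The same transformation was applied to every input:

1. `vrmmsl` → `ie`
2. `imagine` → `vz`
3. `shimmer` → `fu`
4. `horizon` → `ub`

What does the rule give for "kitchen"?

xv

The pattern: shift every letter 13 places forward in the alphabet (wrapping around) — i.e. ROT13, then keep only the first 2 characters.
On "kitchen" that produces "xv".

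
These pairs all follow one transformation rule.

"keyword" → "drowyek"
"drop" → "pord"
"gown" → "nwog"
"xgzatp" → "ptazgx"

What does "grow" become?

The pattern: reverse the string.
"grow" → "worg".

worg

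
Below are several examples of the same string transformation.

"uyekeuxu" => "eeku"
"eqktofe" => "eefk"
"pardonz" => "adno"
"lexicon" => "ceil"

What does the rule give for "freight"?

Each output is the input with this applied: sort the characters into alphabetical order, then keep only the first 4 characters.
Applying both steps to "freight": "efghirt", then "efgh".

efgh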